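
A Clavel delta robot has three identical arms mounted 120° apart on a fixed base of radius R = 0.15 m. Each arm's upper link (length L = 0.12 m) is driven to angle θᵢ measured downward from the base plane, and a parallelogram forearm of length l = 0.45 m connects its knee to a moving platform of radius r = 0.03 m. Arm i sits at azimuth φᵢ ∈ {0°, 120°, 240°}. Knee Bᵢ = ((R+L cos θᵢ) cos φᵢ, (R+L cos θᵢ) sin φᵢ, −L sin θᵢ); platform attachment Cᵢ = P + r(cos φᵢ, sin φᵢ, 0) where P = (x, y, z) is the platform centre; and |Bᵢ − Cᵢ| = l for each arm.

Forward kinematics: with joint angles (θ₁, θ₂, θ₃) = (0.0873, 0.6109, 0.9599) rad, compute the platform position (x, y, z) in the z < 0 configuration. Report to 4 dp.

arm 1 at φ=0.0°: ρ1 = 0.2395;  S1 = (0.2395, 0.0000, -0.0105)
φ2=120.0°: virtual centre (-0.1091, 0.1890, -0.0688), radius l
φ3=240.0°: virtual centre (-0.0944, -0.1635, -0.0983), radius l
subtract pairs → two planes through P
[-0.6974 0.3781 -0.1167]·P = -0.0051;  [-0.6679 -0.3271 -0.1757]·P = -0.0122
Cramer: x(z) = 0.0130-0.2176z;  y(z) = 0.0106-0.0927z
sphere 1 gives Az²+Bz+C=0 with A=1.0559, B=0.1176, C=-0.1510;  B²−4AC=0.6515;  roots -0.4379, 0.3265;  negative root z = -0.4379
x = 0.1083, y = 0.0511

(0.1083, 0.0511, -0.4379)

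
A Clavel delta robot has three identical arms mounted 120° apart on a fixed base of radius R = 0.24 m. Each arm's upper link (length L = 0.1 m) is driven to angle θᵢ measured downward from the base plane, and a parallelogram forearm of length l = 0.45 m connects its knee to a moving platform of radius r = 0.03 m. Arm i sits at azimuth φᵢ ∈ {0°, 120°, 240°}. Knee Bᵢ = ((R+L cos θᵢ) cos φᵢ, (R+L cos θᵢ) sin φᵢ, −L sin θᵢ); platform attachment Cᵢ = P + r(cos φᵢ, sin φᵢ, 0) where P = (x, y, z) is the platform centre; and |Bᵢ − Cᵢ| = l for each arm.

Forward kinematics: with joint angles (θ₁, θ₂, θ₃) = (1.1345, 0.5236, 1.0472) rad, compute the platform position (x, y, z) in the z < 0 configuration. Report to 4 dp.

(-0.0367, 0.0474, -0.4323)

φ1=0.0°: virtual centre (0.2523, 0.0000, -0.0906), radius l
S2 = (0.2966·cos120.0°, 0.2966·sin120.0°, -0.0500) = (-0.1483, 0.2569, -0.0500)
S3 = (0.2600·cos240.0°, 0.2600·sin240.0°, -0.0866) = (-0.1300, -0.2252, -0.0866)
subtract pairs → two planes through P
linear system: -0.8011x+0.5137y = 0.0186−0.0813z; -0.7645x+-0.4503y = 0.0033−0.0081z
det = 0.7535;  x = -0.0133+0.0541z,  y = 0.0154+-0.0739z
sphere 1 gives Az²+Bz+C=0 with A=1.0084, B=0.1503, C=-0.1235;  B²−4AC=0.5207;  roots -0.4323, 0.2833;  negative root z = -0.4323
x = -0.0367, y = 0.0474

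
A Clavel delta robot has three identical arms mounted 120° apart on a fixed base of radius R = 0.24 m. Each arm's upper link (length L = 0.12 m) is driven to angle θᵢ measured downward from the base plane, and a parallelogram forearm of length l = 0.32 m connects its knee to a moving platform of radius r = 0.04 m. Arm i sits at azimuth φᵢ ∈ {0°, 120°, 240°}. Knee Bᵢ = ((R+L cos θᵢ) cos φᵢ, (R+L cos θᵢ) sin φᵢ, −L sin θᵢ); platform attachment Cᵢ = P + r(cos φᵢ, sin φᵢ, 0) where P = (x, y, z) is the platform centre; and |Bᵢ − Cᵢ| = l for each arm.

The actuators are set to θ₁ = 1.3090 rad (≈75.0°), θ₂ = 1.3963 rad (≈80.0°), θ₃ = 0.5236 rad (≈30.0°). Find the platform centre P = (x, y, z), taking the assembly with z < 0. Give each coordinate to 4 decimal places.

S1 = (0.2311·cos0.0°, 0.2311·sin0.0°, -0.1159) = (0.2311, 0.0000, -0.1159)
φ2=120.0°: virtual centre (-0.1104, 0.1912, -0.1182), radius l
arm 3 at φ=240.0°: e+L cos θ3 = 0.3039;  S3 = (-0.1520, -0.2632, -0.0600)
subtract pairs → two planes through P
[-0.6829 0.3825 -0.0045]·P = -0.0041;  [-0.7660 -0.5264 0.1118]·P = 0.0291
Cramer: x(z) = -0.0138+0.0619z;  y(z) = -0.0353+0.1224z
into |P−S₁|² = l²: 1.0188z² + 0.1929z + -0.0278 = 0;  Δ = 0.1504;  z = -0.2850 or 0.0957 → z<0 root = -0.2850
x = -0.0314, y = -0.0702

(-0.0314, -0.0702, -0.2850)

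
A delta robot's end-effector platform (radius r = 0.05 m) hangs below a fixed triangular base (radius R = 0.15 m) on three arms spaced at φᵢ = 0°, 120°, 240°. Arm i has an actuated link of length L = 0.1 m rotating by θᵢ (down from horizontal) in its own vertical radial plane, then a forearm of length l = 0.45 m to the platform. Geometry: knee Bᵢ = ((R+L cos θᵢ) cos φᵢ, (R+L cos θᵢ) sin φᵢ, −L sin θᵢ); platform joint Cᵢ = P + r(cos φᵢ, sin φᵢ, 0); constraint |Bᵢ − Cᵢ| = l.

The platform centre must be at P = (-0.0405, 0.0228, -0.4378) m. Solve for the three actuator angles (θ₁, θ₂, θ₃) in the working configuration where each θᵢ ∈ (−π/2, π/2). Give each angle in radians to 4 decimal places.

θ₁ = 0.5234, θ₂ = 0.1739, θ₃ = 0.3488

φ1=0.0° → target in arm frame (-0.0405, 0.0228)
  e−x'=0.1405;  (l²−L²−(e−x')²−y'²−z²)/2L = -0.0971
  √(A²+B²)=0.4598;  θ1 = -1.2603+1.7837 ≈ 0.5234
φ2=120.0° → target in arm frame (0.0400, 0.0237)
  e−x'=0.0600;  (l²−L²−(e−x')²−y'²−z²)/2L = -0.0166
  γ=atan2(-0.4378,0.0600)=-1.4346;  ψ=arccos(-0.0377)=1.6085;  θ2=γ+ψ≈0.1739
arm 3 (φ=240.0°): x'=0.0005, y'=-0.0465
  A=0.0995, B=-0.4378, C=(l²−L²−A²−y'²−z²)/(2L)=-0.0561
  γ=atan2(-0.4378,0.0995)=-1.3473;  ψ=arccos(-0.1250)=1.6962;  θ3=γ+ψ≈0.3488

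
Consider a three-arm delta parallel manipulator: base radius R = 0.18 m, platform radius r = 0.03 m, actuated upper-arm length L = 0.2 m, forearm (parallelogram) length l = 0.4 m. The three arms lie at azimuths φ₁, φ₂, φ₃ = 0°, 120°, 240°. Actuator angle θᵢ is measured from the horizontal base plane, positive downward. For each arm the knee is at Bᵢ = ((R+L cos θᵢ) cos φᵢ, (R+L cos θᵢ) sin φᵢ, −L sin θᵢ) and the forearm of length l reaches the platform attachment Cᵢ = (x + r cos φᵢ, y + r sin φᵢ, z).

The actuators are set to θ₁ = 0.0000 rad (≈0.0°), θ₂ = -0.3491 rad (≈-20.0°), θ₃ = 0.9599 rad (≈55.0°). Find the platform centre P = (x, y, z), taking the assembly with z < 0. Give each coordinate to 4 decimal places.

S1 = (0.3500·cos0.0°, 0.3500·sin0.0°, 0.0000) = (0.3500, 0.0000, 0.0000)
S2 = (0.3379·cos120.0°, 0.3379·sin120.0°, 0.0684) = (-0.1690, 0.2927, 0.0684)
arm 3 at φ=240.0°: (R−r)+L cos θ3 = 0.2647;  S3 = (-0.1324, -0.2293, -0.1638)
eliminate P² terms by subtracting sphere 1 from 2 and 3
plane₁₂: -1.0379x+0.5853y+0.1368z = -0.0036
det = 1.0406;  x = 0.0160+-0.1240z,  y = 0.0222+-0.4537z
sphere 1 gives Az²+Bz+C=0 with A=1.2212, B=0.0627, C=-0.0479;  B²−4AC=0.2381;  roots -0.2255, 0.1741;  negative root z = -0.2255
x = 0.0439, y = 0.1245

(0.0439, 0.1245, -0.2255)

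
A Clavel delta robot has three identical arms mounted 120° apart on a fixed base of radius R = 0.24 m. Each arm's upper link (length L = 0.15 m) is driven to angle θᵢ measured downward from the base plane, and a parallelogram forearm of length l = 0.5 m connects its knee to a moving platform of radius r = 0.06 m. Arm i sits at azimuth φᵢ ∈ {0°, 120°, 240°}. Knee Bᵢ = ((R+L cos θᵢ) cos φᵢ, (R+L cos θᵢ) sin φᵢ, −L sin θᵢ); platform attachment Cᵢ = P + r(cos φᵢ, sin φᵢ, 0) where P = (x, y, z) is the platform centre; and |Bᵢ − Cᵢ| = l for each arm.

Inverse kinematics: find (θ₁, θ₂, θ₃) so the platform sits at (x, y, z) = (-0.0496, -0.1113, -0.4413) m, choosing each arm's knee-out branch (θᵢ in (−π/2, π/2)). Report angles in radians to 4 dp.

θ₁ = 0.6982, θ₂ = 0.7855, θ₃ = -0.0874

φ1=0.0° → target in arm frame (-0.0496, -0.1113)
  e−x'=0.2296;  (l²−L²−(e−x')²−y'²−z²)/2L = -0.1078
  γ=atan2(-0.4413,0.2296)=-1.0911;  ψ=arccos(-0.2168)=1.7893;  θ1=γ+ψ≈0.6982
arm 2 (φ=120.0°): x'=-0.0716, y'=0.0986
  e−x'=0.2516;  (l²−L²−(e−x')²−y'²−z²)/2L = -0.1342
  √(A²+B²)=0.5080;  θ2 = -1.0526+1.8382 ≈ 0.7855
φ3=240.0° → target in arm frame (0.1212, 0.0127)
  e−x'=0.0588;  (l²−L²−(e−x')²−y'²−z²)/2L = 0.0971
  √(A²+B²)=0.4452;  θ3 = -1.4383+1.3509 ≈ -0.0874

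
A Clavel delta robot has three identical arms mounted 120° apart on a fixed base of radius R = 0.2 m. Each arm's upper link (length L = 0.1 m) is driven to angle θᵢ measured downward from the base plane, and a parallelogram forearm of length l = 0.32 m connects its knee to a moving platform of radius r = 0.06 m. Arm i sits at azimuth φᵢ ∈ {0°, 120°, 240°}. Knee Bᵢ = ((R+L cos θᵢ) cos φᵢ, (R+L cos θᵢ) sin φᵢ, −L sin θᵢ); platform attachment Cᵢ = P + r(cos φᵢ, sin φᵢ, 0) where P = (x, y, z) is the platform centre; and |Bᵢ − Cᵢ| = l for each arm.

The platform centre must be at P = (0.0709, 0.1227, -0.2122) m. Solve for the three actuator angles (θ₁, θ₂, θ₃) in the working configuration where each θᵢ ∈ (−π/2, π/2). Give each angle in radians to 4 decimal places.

arm 1 (φ=0.0°): x'=0.0709, y'=0.1227
  A=0.0691, B=-0.2122, C=(l²−L²−A²−y'²−z²)/(2L)=0.1377
  θ1 = atan2(B,A) + arccos(C/0.2232) = -0.3502
φ2=120.0° → target in arm frame (0.0708, -0.1228)
  A cos θ + B sin θ = C:  0.0692·cos θ + -0.2122·sin θ = 0.1376
  θ2 = atan2(B,A) + arccos(C/0.2232) = -0.3490
φ3=240.0° → target in arm frame (-0.1417, 0.0001)
  A=0.2817, B=-0.2122, C=(l²−L²−A²−y'²−z²)/(2L)=-0.1600
  √(A²+B²)=0.3527;  θ3 = -0.6456+2.0415 ≈ 1.3959

θ₁ = -0.3502, θ₂ = -0.3490, θ₃ = 1.3959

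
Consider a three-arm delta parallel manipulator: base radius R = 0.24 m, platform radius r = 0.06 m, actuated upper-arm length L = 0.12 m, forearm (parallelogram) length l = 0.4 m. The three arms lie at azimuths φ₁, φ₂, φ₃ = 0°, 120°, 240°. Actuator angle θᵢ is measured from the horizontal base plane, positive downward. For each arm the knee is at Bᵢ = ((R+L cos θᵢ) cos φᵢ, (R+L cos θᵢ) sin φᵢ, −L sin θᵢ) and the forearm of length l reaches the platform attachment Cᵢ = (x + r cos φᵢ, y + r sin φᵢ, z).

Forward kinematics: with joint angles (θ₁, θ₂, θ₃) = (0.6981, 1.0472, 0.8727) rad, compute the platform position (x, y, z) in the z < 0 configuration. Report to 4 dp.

(0.0318, -0.0188, -0.3965)

φ1=0.0°: virtual centre (0.2719, 0.0000, -0.0771), radius l
S2 = (0.2400·cos120.0°, 0.2400·sin120.0°, -0.1039) = (-0.1200, 0.2078, -0.1039)
S3 = (0.2571·cos240.0°, 0.2571·sin240.0°, -0.0919) = (-0.1286, -0.2227, -0.0919)
eliminate P² terms by subtracting sphere 1 from 2 and 3
[-0.7839 0.4157 -0.0536]·P = -0.0115;  [-0.8010 -0.4454 -0.0296]·P = -0.0053
Cramer: x(z) = 0.0108-0.0530z;  y(z) = -0.0074+0.0289z
quadratic in z: (1.0036)z²+(0.1815)z+(-0.0858)=0, √Δ=0.6143 → z ∈ {-0.3965, 0.2156}; z = -0.3965 (taking z<0)
x = 0.0318, y = -0.0188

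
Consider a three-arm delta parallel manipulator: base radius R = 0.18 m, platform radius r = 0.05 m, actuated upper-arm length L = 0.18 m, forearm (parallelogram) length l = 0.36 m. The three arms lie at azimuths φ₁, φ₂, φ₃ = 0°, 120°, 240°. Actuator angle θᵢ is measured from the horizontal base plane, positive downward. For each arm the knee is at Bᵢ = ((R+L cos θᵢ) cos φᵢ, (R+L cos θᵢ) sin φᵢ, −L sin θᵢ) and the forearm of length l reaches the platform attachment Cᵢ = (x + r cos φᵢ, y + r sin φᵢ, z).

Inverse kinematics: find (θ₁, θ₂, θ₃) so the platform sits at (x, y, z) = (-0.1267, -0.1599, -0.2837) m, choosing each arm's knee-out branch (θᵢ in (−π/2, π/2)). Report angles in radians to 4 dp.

arm 1 (φ=0.0°): x'=-0.1267, y'=-0.1599
  A=0.2567, B=-0.2837, C=(l²−L²−A²−y'²−z²)/(2L)=-0.2076
  γ=atan2(-0.2837,0.2567)=-0.8353;  ψ=arccos(-0.5427)=2.1444;  θ1=γ+ψ≈1.3091
φ2=120.0° → target in arm frame (-0.0751, 0.1897)
  e−x'=0.2051;  (l²−L²−(e−x')²−y'²−z²)/2L = -0.1704
  √(A²+B²)=0.3501;  θ2 = -0.9448+2.0791 ≈ 1.1343
rotate P by −φ3: (0.2018, -0.0298, -0.2837)
  A cos θ + B sin θ = C:  -0.0718·cos θ + -0.2837·sin θ = 0.0296
  γ=atan2(-0.2837,-0.0718)=-1.8188;  ψ=arccos(0.1013)=1.4694;  θ3=γ+ψ≈-0.3494

θ₁ = 1.3091, θ₂ = 1.1343, θ₃ = -0.3494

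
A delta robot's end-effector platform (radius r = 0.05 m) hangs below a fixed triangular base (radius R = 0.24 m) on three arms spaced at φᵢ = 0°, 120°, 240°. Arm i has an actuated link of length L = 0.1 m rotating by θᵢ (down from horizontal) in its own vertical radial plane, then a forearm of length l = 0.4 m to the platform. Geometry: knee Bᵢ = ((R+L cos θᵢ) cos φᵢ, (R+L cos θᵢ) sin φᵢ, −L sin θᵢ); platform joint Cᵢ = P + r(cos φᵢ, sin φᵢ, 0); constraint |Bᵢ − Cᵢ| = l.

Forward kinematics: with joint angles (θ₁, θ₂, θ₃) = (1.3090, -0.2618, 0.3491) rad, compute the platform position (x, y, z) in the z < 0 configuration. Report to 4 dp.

arm 1 at φ=0.0°: e+L cos θ1 = 0.2159;  S1 = (0.2159, 0.0000, -0.0966)
arm 2 at φ=120.0°: e+L cos θ2 = 0.2866;  S2 = (-0.1433, 0.2482, 0.0259)
arm 3 at φ=240.0°: e+L cos θ3 = 0.2840;  S3 = (-0.1420, -0.2459, -0.0342)
|S₂|²−|S₁|² = 0.0269;  |S₃|²−|S₁|² = 0.0259
plane₁₂: -0.7184x+0.4964y+0.2449z = 0.0269
Cramer: x(z) = -0.0368+0.2574z;  y(z) = 0.0009-0.1209z
quadratic in z: (1.0809)z²+(0.0629)z+(-0.0868)=0, √Δ=0.6159 → z ∈ {-0.3140, 0.2558}; z = -0.3140 (taking z<0)
x = -0.1176, y = 0.0389

(-0.1176, 0.0389, -0.3140)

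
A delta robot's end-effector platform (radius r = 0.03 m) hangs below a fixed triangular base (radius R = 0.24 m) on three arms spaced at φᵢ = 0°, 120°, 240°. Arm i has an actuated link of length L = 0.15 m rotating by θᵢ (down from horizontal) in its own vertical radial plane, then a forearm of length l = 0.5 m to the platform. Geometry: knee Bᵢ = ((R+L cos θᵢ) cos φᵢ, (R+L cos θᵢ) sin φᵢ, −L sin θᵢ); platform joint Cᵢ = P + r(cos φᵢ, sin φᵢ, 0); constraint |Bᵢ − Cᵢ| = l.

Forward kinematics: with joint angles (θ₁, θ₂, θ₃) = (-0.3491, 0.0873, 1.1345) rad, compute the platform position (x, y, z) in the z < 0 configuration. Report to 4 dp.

(0.1152, 0.1253, -0.3715)

arm 1 at φ=0.0°: ρ1 = 0.3510;  S1 = (0.3510, 0.0000, 0.0513)
arm 2 at φ=120.0°: ρ2 = 0.3594;  S2 = (-0.1797, 0.3113, -0.0131)
arm 3 at φ=240.0°: ρ3 = 0.2734;  S3 = (-0.1367, -0.2368, -0.1359)
subtract pairs → two planes through P
linear system: -1.0613x+0.6225y = 0.0036−-0.1288z; -0.9753x+-0.4735y = -0.0326−-0.3745z
Cramer: x(z) = 0.0168-0.2650z;  y(z) = 0.0343-0.2450z
quadratic in z: (1.1303)z²+(0.0577)z+(-0.1345)=0, √Δ=0.7820 → z ∈ {-0.3715, 0.3204}; z = -0.3715 (taking z<0)
x = 0.1152, y = 0.1253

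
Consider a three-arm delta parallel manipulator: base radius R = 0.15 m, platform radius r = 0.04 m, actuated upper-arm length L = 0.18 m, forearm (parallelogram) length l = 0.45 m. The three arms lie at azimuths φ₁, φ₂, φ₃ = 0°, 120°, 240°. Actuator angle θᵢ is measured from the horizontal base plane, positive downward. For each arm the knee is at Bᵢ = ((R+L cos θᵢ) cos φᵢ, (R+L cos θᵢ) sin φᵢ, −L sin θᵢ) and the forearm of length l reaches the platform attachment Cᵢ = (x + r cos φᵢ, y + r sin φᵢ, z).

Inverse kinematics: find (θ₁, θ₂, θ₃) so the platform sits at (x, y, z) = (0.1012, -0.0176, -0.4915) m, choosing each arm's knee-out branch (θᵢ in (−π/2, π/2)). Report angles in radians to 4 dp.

θ₁ = 0.4360, θ₂ = 0.9598, θ₃ = 0.8726

rotate P by −φ1: (0.1012, -0.0176, -0.4915)
  e−x'=0.0088;  (l²−L²−(e−x')²−y'²−z²)/2L = -0.1996
  √(A²+B²)=0.4916;  θ1 = -1.5529+1.9889 ≈ 0.4360
φ2=120.0° → target in arm frame (-0.0658, -0.0788)
  e−x'=0.1758;  (l²−L²−(e−x')²−y'²−z²)/2L = -0.3017
  γ=atan2(-0.4915,0.1758)=-1.2272;  ψ=arccos(-0.5779)=2.1870;  θ2=γ+ψ≈0.9598
rotate P by −φ3: (-0.0354, 0.0964, -0.4915)
  A=0.1454, B=-0.4915, C=(l²−L²−A²−y'²−z²)/(2L)=-0.2831
  γ=atan2(-0.4915,0.1454)=-1.2832;  ψ=arccos(-0.5523)=2.1559;  θ3=γ+ψ≈0.8726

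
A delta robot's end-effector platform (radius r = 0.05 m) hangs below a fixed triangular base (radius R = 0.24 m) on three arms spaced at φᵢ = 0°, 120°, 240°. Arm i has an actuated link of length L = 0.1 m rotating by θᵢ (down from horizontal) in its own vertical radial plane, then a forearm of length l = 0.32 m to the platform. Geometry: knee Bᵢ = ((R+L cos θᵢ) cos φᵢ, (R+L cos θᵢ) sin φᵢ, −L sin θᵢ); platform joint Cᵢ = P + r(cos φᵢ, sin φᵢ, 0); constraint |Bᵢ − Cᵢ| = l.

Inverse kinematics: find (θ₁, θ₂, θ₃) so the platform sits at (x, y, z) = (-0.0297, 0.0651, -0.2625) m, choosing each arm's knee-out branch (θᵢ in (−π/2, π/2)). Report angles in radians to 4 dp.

rotate P by −φ1: (-0.0297, 0.0651, -0.2625)
  A=0.2197, B=-0.2625, C=(l²−L²−A²−y'²−z²)/(2L)=-0.1451
  γ=atan2(-0.2625,0.2197)=-0.8739;  ψ=arccos(-0.4238)=2.0084;  θ1=γ+ψ≈1.1345
φ2=120.0° → target in arm frame (0.0712, -0.0068)
  A=0.1188, B=-0.2625, C=(l²−L²−A²−y'²−z²)/(2L)=0.0467
  θ2 = atan2(B,A) + arccos(C/0.2881) = 0.2621
rotate P by −φ3: (-0.0415, -0.0583, -0.2625)
  A=0.2315, B=-0.2625, C=(l²−L²−A²−y'²−z²)/(2L)=-0.1675
  √(A²+B²)=0.3500;  θ3 = -0.8480+2.0699 ≈ 1.2219

θ₁ = 1.1345, θ₂ = 0.2621, θ₃ = 1.2219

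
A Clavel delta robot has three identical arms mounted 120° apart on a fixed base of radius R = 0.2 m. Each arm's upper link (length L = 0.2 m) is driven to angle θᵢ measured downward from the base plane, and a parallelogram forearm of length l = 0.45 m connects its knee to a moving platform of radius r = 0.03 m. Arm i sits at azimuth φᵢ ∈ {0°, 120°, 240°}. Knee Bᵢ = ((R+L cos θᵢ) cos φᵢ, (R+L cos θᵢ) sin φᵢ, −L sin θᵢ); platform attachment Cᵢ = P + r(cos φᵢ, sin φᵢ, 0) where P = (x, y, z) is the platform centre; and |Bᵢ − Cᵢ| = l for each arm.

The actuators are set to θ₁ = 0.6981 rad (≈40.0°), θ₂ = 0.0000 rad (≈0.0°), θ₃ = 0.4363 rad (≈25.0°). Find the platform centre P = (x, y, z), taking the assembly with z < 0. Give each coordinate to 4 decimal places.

φ1=0.0°: virtual centre (0.3232, 0.0000, -0.1286), radius l
arm 2 at φ=120.0°: ρ2 = 0.3700;  centre 2 = (-0.1850, 0.3204, 0.0000)
arm 3 at φ=240.0°: ρ3 = 0.3513;  centre 3 = (-0.1756, -0.3042, -0.0845)
eliminate P² terms by subtracting sphere 1 from 2 and 3
[-1.0164 0.6409 0.2571]·P = 0.0159;  [-0.9977 -0.6084 0.0881]·P = 0.0095
det = 1.2578;  x = -0.0126+0.1692z,  y = 0.0049+-0.1328z
sphere 1 gives Az²+Bz+C=0 with A=1.0463, B=0.1422, C=-0.0732;  B²−4AC=0.3266;  roots -0.3410, 0.2052;  negative root z = -0.3410
x = -0.0703, y = 0.0502

(-0.0703, 0.0502, -0.3410)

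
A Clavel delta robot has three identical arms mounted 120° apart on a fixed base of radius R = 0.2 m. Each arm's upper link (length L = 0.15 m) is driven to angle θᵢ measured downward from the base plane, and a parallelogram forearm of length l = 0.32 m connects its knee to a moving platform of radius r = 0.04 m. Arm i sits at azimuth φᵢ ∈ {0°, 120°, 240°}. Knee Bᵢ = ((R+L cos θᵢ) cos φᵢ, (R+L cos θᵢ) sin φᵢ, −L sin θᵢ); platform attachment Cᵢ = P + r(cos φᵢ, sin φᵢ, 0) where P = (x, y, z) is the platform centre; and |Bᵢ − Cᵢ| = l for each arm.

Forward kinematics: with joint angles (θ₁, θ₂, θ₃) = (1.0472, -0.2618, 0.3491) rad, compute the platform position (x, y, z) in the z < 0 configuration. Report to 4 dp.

(-0.0815, 0.0296, -0.1671)

φ1=0.0°: virtual centre (0.2350, 0.0000, -0.1299), radius l
arm 2 at φ=120.0°: ρ2 = 0.3049;  O2 = (-0.1524, 0.2640, 0.0388)
φ3=240.0°: virtual centre (-0.1505, -0.2606, -0.0513), radius l
|O₂|²−|O₁|² = 0.0224;  |O₃|²−|O₁|² = 0.0211
[-0.7749 0.5281 0.3375]·P = 0.0224;  [-0.7710 -0.5213 0.1572]·P = 0.0211
Cramer: x(z) = -0.0281+0.3192z;  y(z) = 0.0011-0.1706z
into |P−O₁|² = l²: 1.1310z² + 0.0914z + -0.0163 = 0;  Δ = 0.0821;  z = -0.1671 or 0.0862 → z<0 root = -0.1671
x = -0.0815, y = 0.0296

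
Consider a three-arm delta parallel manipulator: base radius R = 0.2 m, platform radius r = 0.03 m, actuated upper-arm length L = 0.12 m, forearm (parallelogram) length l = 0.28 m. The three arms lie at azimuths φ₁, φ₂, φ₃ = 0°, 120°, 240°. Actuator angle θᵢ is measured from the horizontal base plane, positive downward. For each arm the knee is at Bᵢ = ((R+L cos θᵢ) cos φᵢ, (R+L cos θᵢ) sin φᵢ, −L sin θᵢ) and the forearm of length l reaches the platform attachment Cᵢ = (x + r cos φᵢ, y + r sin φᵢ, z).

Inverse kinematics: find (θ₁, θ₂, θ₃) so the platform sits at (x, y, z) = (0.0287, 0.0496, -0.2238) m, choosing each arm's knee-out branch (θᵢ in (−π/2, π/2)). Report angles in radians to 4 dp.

rotate P by −φ1: (0.0287, 0.0496, -0.2238)
  A=0.1413, B=-0.2238, C=(l²−L²−A²−y'²−z²)/(2L)=-0.0355
  √(A²+B²)=0.2647;  θ1 = -1.0076+1.7052 ≈ 0.6976
φ2=120.0° → target in arm frame (0.0286, -0.0497)
  e−x'=0.1414;  (l²−L²−(e−x')²−y'²−z²)/2L = -0.0356
  γ=atan2(-0.2238,0.1414)=-1.0073;  ψ=arccos(-0.1345)=1.7057;  θ2=γ+ψ≈0.6984
arm 3 (φ=240.0°): x'=-0.0573, y'=0.0001
  e−x'=0.2273;  (l²−L²−(e−x')²−y'²−z²)/2L = -0.1573
  γ=atan2(-0.2238,0.2273)=-0.7776;  ψ=arccos(-0.4931)=2.0865;  θ3=γ+ψ≈1.3089

θ₁ = 0.6976, θ₂ = 0.6984, θ₃ = 1.3089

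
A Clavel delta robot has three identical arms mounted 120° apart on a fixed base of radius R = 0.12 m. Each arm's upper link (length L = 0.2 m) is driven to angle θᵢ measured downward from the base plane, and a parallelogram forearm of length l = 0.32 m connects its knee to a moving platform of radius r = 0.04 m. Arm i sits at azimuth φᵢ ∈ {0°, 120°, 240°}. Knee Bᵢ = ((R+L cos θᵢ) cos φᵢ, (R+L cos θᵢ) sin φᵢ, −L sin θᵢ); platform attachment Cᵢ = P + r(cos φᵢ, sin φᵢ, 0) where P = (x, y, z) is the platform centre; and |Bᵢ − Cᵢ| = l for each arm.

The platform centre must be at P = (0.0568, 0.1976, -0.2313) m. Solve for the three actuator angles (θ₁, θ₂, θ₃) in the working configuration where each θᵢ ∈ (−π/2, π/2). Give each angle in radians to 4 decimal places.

θ₁ = 0.4363, θ₂ = -0.0872, θ₃ = 1.3962

φ1=0.0° → target in arm frame (0.0568, 0.1976)
  e−x'=0.0232;  (l²−L²−(e−x')²−y'²−z²)/2L = -0.0767
  θ1 = atan2(B,A) + arccos(C/0.2325) = 0.4363
φ2=120.0° → target in arm frame (0.1427, -0.1480)
  A=-0.0627, B=-0.2313, C=(l²−L²−A²−y'²−z²)/(2L)=-0.0423
  γ=atan2(-0.2313,-0.0627)=-1.8356;  ψ=arccos(-0.1767)=1.7484;  θ2=γ+ψ≈-0.0872
φ3=240.0° → target in arm frame (-0.1995, -0.0496)
  A cos θ + B sin θ = C:  0.2795·cos θ + -0.2313·sin θ = -0.1792
  √(A²+B²)=0.3628;  θ3 = -0.6913+2.0875 ≈ 1.3962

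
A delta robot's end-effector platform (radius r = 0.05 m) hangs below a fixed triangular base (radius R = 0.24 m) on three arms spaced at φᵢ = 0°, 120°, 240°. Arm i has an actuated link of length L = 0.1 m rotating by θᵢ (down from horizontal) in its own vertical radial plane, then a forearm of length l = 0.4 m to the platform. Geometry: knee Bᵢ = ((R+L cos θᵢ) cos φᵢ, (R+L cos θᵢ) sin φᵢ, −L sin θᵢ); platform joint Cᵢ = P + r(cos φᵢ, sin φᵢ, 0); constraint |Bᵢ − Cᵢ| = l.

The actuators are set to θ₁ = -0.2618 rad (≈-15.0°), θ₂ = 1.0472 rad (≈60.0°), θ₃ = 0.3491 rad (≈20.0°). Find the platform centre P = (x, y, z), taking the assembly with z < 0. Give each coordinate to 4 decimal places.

φ1=0.0°: virtual centre (0.2866, 0.0000, 0.0259), radius l
arm 2 at φ=120.0°: ρ2 = 0.2400;  centre 2 = (-0.1200, 0.2078, -0.0866)
arm 3 at φ=240.0°: ρ3 = 0.2840;  centre 3 = (-0.1420, -0.2459, -0.0342)
subtract pairs → two planes through P
[-0.8132 0.4157 -0.2250]·P = -0.0177;  [-0.8572 -0.4918 -0.1202]·P = -0.0010
det = 0.7563;  x = 0.0121+-0.2124z,  y = -0.0190+0.1258z
into |P−centre ₁|² = l²: 1.0609z² + 0.0601z + -0.0836 = 0;  Δ = 0.3584;  z = -0.3104 or 0.2538 → z<0 root = -0.3104
x = 0.0780, y = -0.0580

(0.0780, -0.0580, -0.3104)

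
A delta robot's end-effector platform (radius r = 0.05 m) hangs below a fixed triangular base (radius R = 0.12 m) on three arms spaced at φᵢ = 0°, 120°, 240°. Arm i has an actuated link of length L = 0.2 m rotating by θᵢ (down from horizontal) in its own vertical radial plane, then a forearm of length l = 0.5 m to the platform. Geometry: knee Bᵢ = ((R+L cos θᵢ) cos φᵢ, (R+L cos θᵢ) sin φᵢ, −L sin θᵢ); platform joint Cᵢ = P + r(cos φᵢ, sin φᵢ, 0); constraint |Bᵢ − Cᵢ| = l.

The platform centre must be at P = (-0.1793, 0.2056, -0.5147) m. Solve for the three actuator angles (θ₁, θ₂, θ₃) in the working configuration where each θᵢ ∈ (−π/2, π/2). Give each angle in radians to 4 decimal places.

rotate P by −φ1: (-0.1793, 0.2056, -0.5147)
  A cos θ + B sin θ = C:  0.2493·cos θ + -0.5147·sin θ = -0.3983
  γ=atan2(-0.5147,0.2493)=-1.1197;  ψ=arccos(-0.6965)=2.3413;  θ1=γ+ψ≈1.2216
arm 2 (φ=120.0°): x'=0.2677, y'=0.0525
  e−x'=-0.1977;  (l²−L²−(e−x')²−y'²−z²)/2L = -0.2419
  θ2 = atan2(B,A) + arccos(C/0.5514) = 0.0874
arm 3 (φ=240.0°): x'=-0.0884, y'=-0.2581
  A=0.1584, B=-0.5147, C=(l²−L²−A²−y'²−z²)/(2L)=-0.3665
  θ3 = atan2(B,A) + arccos(C/0.5385) = 1.0472

θ₁ = 1.2216, θ₂ = 0.0874, θ₃ = 1.0472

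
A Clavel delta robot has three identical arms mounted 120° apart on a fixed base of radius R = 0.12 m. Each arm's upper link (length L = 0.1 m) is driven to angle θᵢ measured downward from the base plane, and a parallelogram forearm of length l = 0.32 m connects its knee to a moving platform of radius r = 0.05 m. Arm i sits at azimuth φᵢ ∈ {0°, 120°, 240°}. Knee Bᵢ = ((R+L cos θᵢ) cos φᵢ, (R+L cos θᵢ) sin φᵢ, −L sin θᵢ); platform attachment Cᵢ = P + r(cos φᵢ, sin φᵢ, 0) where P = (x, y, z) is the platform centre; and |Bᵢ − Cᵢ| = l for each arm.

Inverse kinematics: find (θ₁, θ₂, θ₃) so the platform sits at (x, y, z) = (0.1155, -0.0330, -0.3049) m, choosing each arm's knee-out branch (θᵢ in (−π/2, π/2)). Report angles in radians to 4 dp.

arm 1 (φ=0.0°): x'=0.1155, y'=-0.0330
  e−x'=-0.0455;  (l²−L²−(e−x')²−y'²−z²)/2L = -0.0186
  √(A²+B²)=0.3083;  θ1 = -1.7189+1.6312 ≈ -0.0877
φ2=120.0° → target in arm frame (-0.0863, -0.0835)
  A=0.1563, B=-0.3049, C=(l²−L²−A²−y'²−z²)/(2L)=-0.1599
  √(A²+B²)=0.3426;  θ2 = -1.0970+2.0563 ≈ 0.9593
φ3=240.0° → target in arm frame (-0.0292, 0.1165)
  A=0.0992, B=-0.3049, C=(l²−L²−A²−y'²−z²)/(2L)=-0.1199
  γ=atan2(-0.3049,0.0992)=-1.2563;  ψ=arccos(-0.3739)=1.9540;  θ3=γ+ψ≈0.6977

θ₁ = -0.0877, θ₂ = 0.9593, θ₃ = 0.6977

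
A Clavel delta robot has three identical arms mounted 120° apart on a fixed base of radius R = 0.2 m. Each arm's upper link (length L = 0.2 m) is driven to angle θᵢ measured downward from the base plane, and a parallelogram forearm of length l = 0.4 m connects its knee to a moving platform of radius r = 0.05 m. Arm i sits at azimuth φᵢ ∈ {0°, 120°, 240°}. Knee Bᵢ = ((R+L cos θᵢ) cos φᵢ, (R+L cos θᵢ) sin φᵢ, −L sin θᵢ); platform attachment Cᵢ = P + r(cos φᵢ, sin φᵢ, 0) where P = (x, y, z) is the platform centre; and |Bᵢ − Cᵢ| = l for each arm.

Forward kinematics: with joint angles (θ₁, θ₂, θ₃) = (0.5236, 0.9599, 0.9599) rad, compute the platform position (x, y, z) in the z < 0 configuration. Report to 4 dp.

φ1=0.0°: virtual centre (0.3232, 0.0000, -0.1000), radius l
centre 2 = (0.2647·cos120.0°, 0.2647·sin120.0°, -0.1638) = (-0.1324, 0.2293, -0.1638)
centre 3 = (0.2647·cos240.0°, 0.2647·sin240.0°, -0.1638) = (-0.1324, -0.2293, -0.1638)
subtract pairs → two planes through P
plane₁₂: -0.9111x+0.4585y+-0.1277z = -0.0175
Cramer: x(z) = 0.0193-0.1401z;  y(z) = 0.0000+0.0000z
sphere 1 gives Az²+Bz+C=0 with A=1.0196, B=0.2852, C=-0.0576;  B²−4AC=0.3163;  roots -0.4156, 0.1360;  negative root z = -0.4156
x = 0.0775, y = 0.0000

(0.0775, 0.0000, -0.4156)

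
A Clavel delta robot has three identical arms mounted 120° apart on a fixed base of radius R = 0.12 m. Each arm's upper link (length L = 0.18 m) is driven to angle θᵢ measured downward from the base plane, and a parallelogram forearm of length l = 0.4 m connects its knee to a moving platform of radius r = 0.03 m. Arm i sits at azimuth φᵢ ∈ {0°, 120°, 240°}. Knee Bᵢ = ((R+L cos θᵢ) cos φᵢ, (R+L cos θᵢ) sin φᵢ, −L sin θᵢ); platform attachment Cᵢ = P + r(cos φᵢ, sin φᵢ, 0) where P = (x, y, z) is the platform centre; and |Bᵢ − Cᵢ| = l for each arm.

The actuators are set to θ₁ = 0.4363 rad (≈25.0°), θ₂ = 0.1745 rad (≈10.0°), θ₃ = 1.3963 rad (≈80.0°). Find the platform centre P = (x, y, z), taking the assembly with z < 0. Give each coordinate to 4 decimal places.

arm 1 at φ=0.0°: (R−r)+L cos θ1 = 0.2531;  S1 = (0.2531, 0.0000, -0.0761)
S2 = (0.2673·cos120.0°, 0.2673·sin120.0°, -0.0313) = (-0.1336, 0.2315, -0.0313)
S3 = (0.1213·cos240.0°, 0.1213·sin240.0°, -0.1773) = (-0.0606, -0.1050, -0.1773)
eliminate P² terms by subtracting sphere 1 from 2 and 3
plane₁₂: -0.7735x+0.4629y+0.0896z = 0.0025
Cramer: x(z) = 0.0231-0.1653z;  y(z) = 0.0441-0.4698z
quadratic in z: (1.2481)z²+(0.1868)z+(-0.0993)=0, √Δ=0.7286 → z ∈ {-0.3667, 0.2171}; z = -0.3667 (taking z<0)
x = 0.0837, y = 0.2164

(0.0837, 0.2164, -0.3667)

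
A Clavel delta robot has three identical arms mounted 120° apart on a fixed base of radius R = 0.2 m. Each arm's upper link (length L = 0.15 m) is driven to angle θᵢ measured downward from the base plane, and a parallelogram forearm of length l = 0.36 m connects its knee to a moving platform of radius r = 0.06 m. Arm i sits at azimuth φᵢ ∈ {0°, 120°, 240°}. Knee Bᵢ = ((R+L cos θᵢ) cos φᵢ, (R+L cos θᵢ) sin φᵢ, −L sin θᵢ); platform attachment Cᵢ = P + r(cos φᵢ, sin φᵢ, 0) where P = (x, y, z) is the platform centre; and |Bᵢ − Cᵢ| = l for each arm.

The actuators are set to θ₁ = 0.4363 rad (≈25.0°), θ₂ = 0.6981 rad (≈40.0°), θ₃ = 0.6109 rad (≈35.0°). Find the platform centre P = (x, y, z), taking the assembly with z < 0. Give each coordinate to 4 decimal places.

(0.0283, -0.0102, -0.3244)

S1 = (0.2759·cos0.0°, 0.2759·sin0.0°, -0.0634) = (0.2759, 0.0000, -0.0634)
φ2=120.0°: virtual centre (-0.1275, 0.2208, -0.0964), radius l
φ3=240.0°: virtual centre (-0.1314, -0.2277, -0.0860), radius l
eliminate P² terms by subtracting sphere 1 from 2 and 3
[-0.8068 0.4415 -0.0661]·P = -0.0059;  [-0.8148 -0.4553 -0.0453]·P = -0.0037
det = 0.7271;  x = 0.0059+-0.0689z,  y = -0.0025+0.0237z
into |P−S₁|² = l²: 1.0053z² + 0.1639z + -0.0527 = 0;  Δ = 0.2386;  z = -0.3244 or 0.1614 → z<0 root = -0.3244
x = 0.0283, y = -0.0102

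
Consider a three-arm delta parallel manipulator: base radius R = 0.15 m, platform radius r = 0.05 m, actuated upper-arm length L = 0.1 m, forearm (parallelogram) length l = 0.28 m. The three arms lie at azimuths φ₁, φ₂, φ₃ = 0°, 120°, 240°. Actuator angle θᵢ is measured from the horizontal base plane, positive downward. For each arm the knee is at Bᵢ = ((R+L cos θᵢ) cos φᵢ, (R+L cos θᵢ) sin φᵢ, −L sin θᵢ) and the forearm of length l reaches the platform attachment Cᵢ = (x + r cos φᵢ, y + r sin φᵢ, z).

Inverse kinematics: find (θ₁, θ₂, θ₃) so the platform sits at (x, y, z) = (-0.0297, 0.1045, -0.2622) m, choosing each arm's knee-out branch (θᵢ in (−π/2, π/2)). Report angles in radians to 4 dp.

rotate P by −φ1: (-0.0297, 0.1045, -0.2622)
  A cos θ + B sin θ = C:  0.1297·cos θ + -0.2622·sin θ = -0.1405
  γ=atan2(-0.2622,0.1297)=-1.1114;  ψ=arccos(-0.4801)=2.0716;  θ1=γ+ψ≈0.9602
rotate P by −φ2: (0.1053, -0.0265, -0.2622)
  A=-0.0053, B=-0.2622, C=(l²−L²−A²−y'²−z²)/(2L)=-0.0054
  √(A²+B²)=0.2623;  θ2 = -1.5912+1.5914 ≈ 0.0002
rotate P by −φ3: (-0.0756, -0.0780, -0.2622)
  A=0.1756, B=-0.2622, C=(l²−L²−A²−y'²−z²)/(2L)=-0.1864
  θ3 = atan2(B,A) + arccos(C/0.3156) = 1.2221

θ₁ = 0.9602, θ₂ = 0.0002, θ₃ = 1.2221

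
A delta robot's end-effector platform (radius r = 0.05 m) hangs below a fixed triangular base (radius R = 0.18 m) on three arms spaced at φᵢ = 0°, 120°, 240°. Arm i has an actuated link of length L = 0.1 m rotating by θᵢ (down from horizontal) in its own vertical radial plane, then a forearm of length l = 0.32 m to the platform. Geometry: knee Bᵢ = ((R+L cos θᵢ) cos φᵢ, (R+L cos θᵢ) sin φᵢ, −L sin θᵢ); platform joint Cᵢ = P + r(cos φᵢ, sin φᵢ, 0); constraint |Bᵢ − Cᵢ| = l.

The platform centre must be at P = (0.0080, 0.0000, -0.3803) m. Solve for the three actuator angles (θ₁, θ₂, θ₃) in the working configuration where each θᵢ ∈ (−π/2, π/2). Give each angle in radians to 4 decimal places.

θ₁ = 1.3080, θ₂ = 1.3958, θ₃ = 1.3958

arm 1 (φ=0.0°): x'=0.0080, y'=0.0000
  A=0.1220, B=-0.3803, C=(l²−L²−A²−y'²−z²)/(2L)=-0.3356
  γ=atan2(-0.3803,0.1220)=-1.2604;  ψ=arccos(-0.8402)=2.5684;  θ1=γ+ψ≈1.3080
rotate P by −φ2: (-0.0040, -0.0069, -0.3803)
  A=0.1340, B=-0.3803, C=(l²−L²−A²−y'²−z²)/(2L)=-0.3512
  γ=atan2(-0.3803,0.1340)=-1.2320;  ψ=arccos(-0.8709)=2.6278;  θ2=γ+ψ≈1.3958
φ3=240.0° → target in arm frame (-0.0040, 0.0069)
  A=0.1340, B=-0.3803, C=(l²−L²−A²−y'²−z²)/(2L)=-0.3512
  θ3 = atan2(B,A) + arccos(C/0.4032) = 1.3958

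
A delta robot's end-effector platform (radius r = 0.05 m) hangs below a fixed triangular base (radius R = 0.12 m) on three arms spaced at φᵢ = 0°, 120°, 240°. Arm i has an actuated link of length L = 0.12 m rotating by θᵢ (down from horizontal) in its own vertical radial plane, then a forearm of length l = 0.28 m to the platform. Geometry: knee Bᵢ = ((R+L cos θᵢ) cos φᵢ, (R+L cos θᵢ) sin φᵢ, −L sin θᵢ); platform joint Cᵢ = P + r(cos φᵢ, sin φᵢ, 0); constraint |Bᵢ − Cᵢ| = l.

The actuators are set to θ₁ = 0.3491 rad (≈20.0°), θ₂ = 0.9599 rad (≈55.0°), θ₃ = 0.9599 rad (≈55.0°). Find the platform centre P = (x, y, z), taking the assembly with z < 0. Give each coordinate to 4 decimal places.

arm 1 at φ=0.0°: ρ1 = 0.1828;  centre 1 = (0.1828, 0.0000, -0.0410)
arm 2 at φ=120.0°: ρ2 = 0.1388;  centre 2 = (-0.0694, 0.1202, -0.0983)
centre 3 = (0.1388·cos240.0°, 0.1388·sin240.0°, -0.0983) = (-0.0694, -0.1202, -0.0983)
|centre ₂|²−|centre ₁|² = -0.0062;  |centre ₃|²−|centre ₁|² = -0.0062
plane₁₂: -0.5044x+0.2405y+-0.1145z = -0.0062
Cramer: x(z) = 0.0122-0.2270z;  y(z) = 0.0000+0.0000z
quadratic in z: (1.0515)z²+(0.1595)z+(-0.0476)=0, √Δ=0.4751 → z ∈ {-0.3018, 0.1501}; z = -0.3018 (taking z<0)
x = 0.0807, y = 0.0000

(0.0807, 0.0000, -0.3018)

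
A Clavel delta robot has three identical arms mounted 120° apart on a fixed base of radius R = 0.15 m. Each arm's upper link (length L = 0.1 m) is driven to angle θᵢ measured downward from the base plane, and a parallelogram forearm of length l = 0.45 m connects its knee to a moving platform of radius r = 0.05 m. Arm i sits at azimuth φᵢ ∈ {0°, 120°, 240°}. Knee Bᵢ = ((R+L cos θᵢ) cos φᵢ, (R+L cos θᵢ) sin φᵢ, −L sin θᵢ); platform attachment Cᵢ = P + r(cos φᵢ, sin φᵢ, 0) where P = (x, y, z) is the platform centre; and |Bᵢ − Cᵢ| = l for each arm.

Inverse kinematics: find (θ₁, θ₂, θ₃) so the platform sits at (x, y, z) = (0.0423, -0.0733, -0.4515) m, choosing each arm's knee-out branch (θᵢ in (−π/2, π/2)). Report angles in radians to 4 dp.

arm 1 (φ=0.0°): x'=0.0423, y'=-0.0733
  A=0.0577, B=-0.4515, C=(l²−L²−A²−y'²−z²)/(2L)=-0.1003
  θ1 = atan2(B,A) + arccos(C/0.4552) = 0.3492
φ2=120.0° → target in arm frame (-0.0846, 0.0000)
  A cos θ + B sin θ = C:  0.1846·cos θ + -0.4515·sin θ = -0.2272
  √(A²+B²)=0.4878;  θ2 = -1.1826+2.0553 ≈ 0.8727
φ3=240.0° → target in arm frame (0.0423, 0.0733)
  e−x'=0.0577;  (l²−L²−(e−x')²−y'²−z²)/2L = -0.1002
  θ3 = atan2(B,A) + arccos(C/0.4552) = 0.3491

θ₁ = 0.3492, θ₂ = 0.8727, θ₃ = 0.3491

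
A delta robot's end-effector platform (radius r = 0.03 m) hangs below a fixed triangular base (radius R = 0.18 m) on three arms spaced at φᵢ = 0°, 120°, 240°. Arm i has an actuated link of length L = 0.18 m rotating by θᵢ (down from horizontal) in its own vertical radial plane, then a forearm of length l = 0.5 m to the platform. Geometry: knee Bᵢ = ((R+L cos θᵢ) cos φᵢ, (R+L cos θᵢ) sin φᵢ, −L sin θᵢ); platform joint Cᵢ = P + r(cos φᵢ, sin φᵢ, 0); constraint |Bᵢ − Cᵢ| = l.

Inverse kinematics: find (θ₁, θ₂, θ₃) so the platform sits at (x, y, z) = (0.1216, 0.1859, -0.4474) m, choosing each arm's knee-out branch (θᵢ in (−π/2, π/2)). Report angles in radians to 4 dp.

rotate P by −φ1: (0.1216, 0.1859, -0.4474)
  A cos θ + B sin θ = C:  0.0284·cos θ + -0.4474·sin θ = -0.0498
  √(A²+B²)=0.4483;  θ1 = -1.5074+1.6821 ≈ 0.1747
rotate P by −φ2: (0.1002, -0.1983, -0.4474)
  e−x'=0.0498;  (l²−L²−(e−x')²−y'²−z²)/2L = -0.0676
  γ=atan2(-0.4474,0.0498)=-1.4599;  ψ=arccos(-0.1503)=1.7216;  θ2=γ+ψ≈0.2617
rotate P by −φ3: (-0.2218, 0.0124, -0.4474)
  e−x'=0.3718;  (l²−L²−(e−x')²−y'²−z²)/2L = -0.3360
  γ=atan2(-0.4474,0.3718)=-0.8774;  ψ=arccos(-0.5776)=2.1865;  θ3=γ+ψ≈1.3091

θ₁ = 0.1747, θ₂ = 0.2617, θ₃ = 1.3091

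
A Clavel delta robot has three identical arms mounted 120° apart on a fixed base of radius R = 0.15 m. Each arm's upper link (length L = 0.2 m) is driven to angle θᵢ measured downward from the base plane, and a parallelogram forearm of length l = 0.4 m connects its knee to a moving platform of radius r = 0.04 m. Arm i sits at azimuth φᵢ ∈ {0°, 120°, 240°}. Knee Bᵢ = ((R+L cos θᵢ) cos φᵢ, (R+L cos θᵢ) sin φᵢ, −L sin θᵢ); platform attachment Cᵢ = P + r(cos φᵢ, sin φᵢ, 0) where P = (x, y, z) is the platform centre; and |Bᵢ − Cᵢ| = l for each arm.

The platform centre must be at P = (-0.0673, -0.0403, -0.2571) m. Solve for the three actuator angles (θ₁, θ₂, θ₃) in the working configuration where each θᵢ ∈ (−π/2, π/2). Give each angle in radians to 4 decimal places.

θ₁ = 0.4361, θ₂ = 0.0872, θ₃ = -0.3488

φ1=0.0° → target in arm frame (-0.0673, -0.0403)
  A cos θ + B sin θ = C:  0.1773·cos θ + -0.2571·sin θ = 0.0521
  γ=atan2(-0.2571,0.1773)=-0.9671;  ψ=arccos(0.1668)=1.4032;  θ1=γ+ψ≈0.4361
arm 2 (φ=120.0°): x'=-0.0013, y'=0.0784
  e−x'=0.1113;  (l²−L²−(e−x')²−y'²−z²)/2L = 0.0884
  θ2 = atan2(B,A) + arccos(C/0.2801) = 0.0872
rotate P by −φ3: (0.0686, -0.0381, -0.2571)
  A cos θ + B sin θ = C:  0.0414·cos θ + -0.2571·sin θ = 0.1268
  θ3 = atan2(B,A) + arccos(C/0.2604) = -0.3488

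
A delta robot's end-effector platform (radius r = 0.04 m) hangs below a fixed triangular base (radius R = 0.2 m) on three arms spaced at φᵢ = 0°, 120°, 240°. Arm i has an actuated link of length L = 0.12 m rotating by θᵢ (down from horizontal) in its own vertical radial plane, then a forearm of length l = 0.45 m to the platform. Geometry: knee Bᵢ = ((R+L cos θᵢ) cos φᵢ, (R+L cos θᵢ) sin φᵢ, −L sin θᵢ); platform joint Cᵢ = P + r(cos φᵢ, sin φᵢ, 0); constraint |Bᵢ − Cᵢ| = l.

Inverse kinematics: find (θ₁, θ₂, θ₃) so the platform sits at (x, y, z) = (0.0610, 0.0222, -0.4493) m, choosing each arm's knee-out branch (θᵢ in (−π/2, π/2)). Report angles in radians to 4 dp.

θ₁ = 0.4366, θ₂ = 0.7855, θ₃ = 0.9603

rotate P by −φ1: (0.0610, 0.0222, -0.4493)
  A=0.0990, B=-0.4493, C=(l²−L²−A²−y'²−z²)/(2L)=-0.1003
  √(A²+B²)=0.4601;  θ1 = -1.3539+1.7905 ≈ 0.4366
rotate P by −φ2: (-0.0113, -0.0639, -0.4493)
  e−x'=0.1713;  (l²−L²−(e−x')²−y'²−z²)/2L = -0.1966
  √(A²+B²)=0.4808;  θ2 = -1.2066+1.9921 ≈ 0.7855
arm 3 (φ=240.0°): x'=-0.0497, y'=0.0417
  e−x'=0.2097;  (l²−L²−(e−x')²−y'²−z²)/2L = -0.2479
  γ=atan2(-0.4493,0.2097)=-1.1341;  ψ=arccos(-0.5000)=2.0944;  θ3=γ+ψ≈0.9603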